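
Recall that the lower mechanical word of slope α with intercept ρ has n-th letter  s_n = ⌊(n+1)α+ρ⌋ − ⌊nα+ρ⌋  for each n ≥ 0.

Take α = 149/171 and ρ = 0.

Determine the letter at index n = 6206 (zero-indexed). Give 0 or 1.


(n+1)α + ρ = (6207·149) / 171 = 924843/171
nα + ρ     = (6206·149) / 171 = 924694/171
⌊924843/171⌋ = 5408,  ⌊924694/171⌋ = 5407
s_{6206} = 5408 − 5407 = 1

1


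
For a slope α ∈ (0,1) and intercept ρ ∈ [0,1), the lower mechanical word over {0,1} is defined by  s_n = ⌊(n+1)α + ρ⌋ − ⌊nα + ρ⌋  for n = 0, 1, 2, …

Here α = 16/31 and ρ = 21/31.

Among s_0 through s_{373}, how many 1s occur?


#1s = Σ_{n=0}^{373} s_n = Σ_{n=0}^{373} (⌊(n+1)α+ρ⌋ − ⌊nα+ρ⌋)
the sum telescopes: every ⌊nα+ρ⌋ with 0 < n < 374 appears once with + and once with −, leaving ⌊374α+ρ⌋ − ⌊0·α+ρ⌋
374α + ρ = (374·16 + 21) / 31 = 6005/31
ρ = 21/31
⌊6005/31⌋ = 193,  ⌊21/31⌋ = 0
#1s = 193 − 0 = 193

193


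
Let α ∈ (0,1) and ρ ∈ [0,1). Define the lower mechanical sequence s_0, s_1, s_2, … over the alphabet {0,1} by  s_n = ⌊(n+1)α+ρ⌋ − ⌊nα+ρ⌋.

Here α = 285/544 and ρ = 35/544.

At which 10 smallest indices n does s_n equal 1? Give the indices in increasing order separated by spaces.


1 3 5 7 9 11 13 15 17 18

n=0: ⌊320/544⌋−⌊35/544⌋ = 0−0 = 0
n=1: ⌊605/544⌋−⌊320/544⌋ = 1−0 = 1  ← one
n=2: ⌊890/544⌋−⌊605/544⌋ = 1−1 = 0
n=3: ⌊1175/544⌋−⌊890/544⌋ = 2−1 = 1  ← one
n=4: ⌊1460/544⌋−⌊1175/544⌋ = 2−2 = 0
n=5: ⌊1745/544⌋−⌊1460/544⌋ = 3−2 = 1  ← one
n=6: ⌊2030/544⌋−⌊1745/544⌋ = 3−3 = 0
n=7: ⌊2315/544⌋−⌊2030/544⌋ = 4−3 = 1  ← one
n=8: ⌊2600/544⌋−⌊2315/544⌋ = 4−4 = 0
n=9: ⌊2885/544⌋−⌊2600/544⌋ = 5−4 = 1  ← one
n=10: ⌊3170/544⌋−⌊2885/544⌋ = 5−5 = 0
n=11: ⌊3455/544⌋−⌊3170/544⌋ = 6−5 = 1  ← one
n=12: ⌊3740/544⌋−⌊3455/544⌋ = 6−6 = 0
n=13: ⌊4025/544⌋−⌊3740/544⌋ = 7−6 = 1  ← one
n=14: ⌊4310/544⌋−⌊4025/544⌋ = 7−7 = 0
n=15: ⌊4595/544⌋−⌊4310/544⌋ = 8−7 = 1  ← one
n=16: ⌊4880/544⌋−⌊4595/544⌋ = 8−8 = 0
n=17: ⌊5165/544⌋−⌊4880/544⌋ = 9−8 = 1  ← one
n=18: ⌊5450/544⌋−⌊5165/544⌋ = 10−9 = 1  ← one
positions of the first 10 ones: 1 3 5 7 9 11 13 15 17 18


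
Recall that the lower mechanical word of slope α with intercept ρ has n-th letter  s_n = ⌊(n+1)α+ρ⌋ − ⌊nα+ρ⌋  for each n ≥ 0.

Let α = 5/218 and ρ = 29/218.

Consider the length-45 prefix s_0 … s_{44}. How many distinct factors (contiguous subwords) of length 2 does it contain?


t_n = ⌊(n·5+29)/218⌋ for n = 0 … 45:
  n=0…9: ⌊29/218⌋=0 ⌊34/218⌋=0 ⌊39/218⌋=0 ⌊44/218⌋=0 ⌊49/218⌋=0 ⌊54/218⌋=0 ⌊59/218⌋=0 ⌊64/218⌋=0 ⌊69/218⌋=0 ⌊74/218⌋=0
  n=10…19: ⌊79/218⌋=0 ⌊84/218⌋=0 ⌊89/218⌋=0 ⌊94/218⌋=0 ⌊99/218⌋=0 ⌊104/218⌋=0 ⌊109/218⌋=0 ⌊114/218⌋=0 ⌊119/218⌋=0 ⌊124/218⌋=0
  n=20…29: ⌊129/218⌋=0 ⌊134/218⌋=0 ⌊139/218⌋=0 ⌊144/218⌋=0 ⌊149/218⌋=0 ⌊154/218⌋=0 ⌊159/218⌋=0 ⌊164/218⌋=0 ⌊169/218⌋=0 ⌊174/218⌋=0
  n=30…39: ⌊179/218⌋=0 ⌊184/218⌋=0 ⌊189/218⌋=0 ⌊194/218⌋=0 ⌊199/218⌋=0 ⌊204/218⌋=0 ⌊209/218⌋=0 ⌊214/218⌋=0 ⌊219/218⌋=1 ⌊224/218⌋=1
  n=40…45: ⌊229/218⌋=1 ⌊234/218⌋=1 ⌊239/218⌋=1 ⌊244/218⌋=1 ⌊249/218⌋=1 ⌊254/218⌋=1
s_n = t_(n+1) − t_n for n = 0 … 44 gives
prefix = 000000000000000000000000000000000000010000000
slide a length-2 window over [0..1] … [43..44] (44 windows); first occurrence of each distinct factor:
  [  0..  1] 00
  [ 36.. 37] 01
  [ 37.. 38] 10
  (the other 41 windows repeat one of these)
distinct factors: {00, 01, 10}
count = 3  (Sturmian bound for length 2 is 3)

3


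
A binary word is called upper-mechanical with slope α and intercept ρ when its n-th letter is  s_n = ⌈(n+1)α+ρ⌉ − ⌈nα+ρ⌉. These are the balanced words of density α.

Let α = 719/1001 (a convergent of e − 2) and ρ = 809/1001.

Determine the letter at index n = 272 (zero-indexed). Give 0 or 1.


(n+1)α + ρ = (273·719 + 809) / 1001 = 197096/1001
nα + ρ     = (272·719 + 809) / 1001 = 196377/1001
⌈197096/1001⌉ = 197,  ⌈196377/1001⌉ = 197
s_{272} = 197 − 197 = 0

0


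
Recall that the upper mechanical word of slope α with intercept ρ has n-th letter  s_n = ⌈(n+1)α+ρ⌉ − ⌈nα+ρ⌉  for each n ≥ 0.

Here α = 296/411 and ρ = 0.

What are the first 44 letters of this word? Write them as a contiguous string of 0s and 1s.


n=0: ⌈(1·296)/411⌉ − ⌈(0·296)/411⌉ = ⌈296/411⌉ − ⌈0/411⌉ = 1 − 0 = 1
n=1: ⌈(2·296)/411⌉ − ⌈(1·296)/411⌉ = ⌈592/411⌉ − ⌈296/411⌉ = 2 − 1 = 1
n=2: ⌈(3·296)/411⌉ − ⌈(2·296)/411⌉ = ⌈888/411⌉ − ⌈592/411⌉ = 3 − 2 = 1
n=3: ⌈(4·296)/411⌉ − ⌈(3·296)/411⌉ = ⌈1184/411⌉ − ⌈888/411⌉ = 3 − 3 = 0
n=4: ⌈(5·296)/411⌉ − ⌈(4·296)/411⌉ = ⌈1480/411⌉ − ⌈1184/411⌉ = 4 − 3 = 1
n=5: ⌈(6·296)/411⌉ − ⌈(5·296)/411⌉ = ⌈1776/411⌉ − ⌈1480/411⌉ = 5 − 4 = 1
n=6: ⌈(7·296)/411⌉ − ⌈(6·296)/411⌉ = ⌈2072/411⌉ − ⌈1776/411⌉ = 6 − 5 = 1
n=7: ⌈(8·296)/411⌉ − ⌈(7·296)/411⌉ = ⌈2368/411⌉ − ⌈2072/411⌉ = 6 − 6 = 0
n=8: ⌈(9·296)/411⌉ − ⌈(8·296)/411⌉ = ⌈2664/411⌉ − ⌈2368/411⌉ = 7 − 6 = 1
n=9: ⌈(10·296)/411⌉ − ⌈(9·296)/411⌉ = ⌈2960/411⌉ − ⌈2664/411⌉ = 8 − 7 = 1
n=10: ⌈(11·296)/411⌉ − ⌈(10·296)/411⌉ = ⌈3256/411⌉ − ⌈2960/411⌉ = 8 − 8 = 0
n=11: ⌈(12·296)/411⌉ − ⌈(11·296)/411⌉ = ⌈3552/411⌉ − ⌈3256/411⌉ = 9 − 8 = 1
n=12: ⌈(13·296)/411⌉ − ⌈(12·296)/411⌉ = ⌈3848/411⌉ − ⌈3552/411⌉ = 10 − 9 = 1
n=13: ⌈(14·296)/411⌉ − ⌈(13·296)/411⌉ = ⌈4144/411⌉ − ⌈3848/411⌉ = 11 − 10 = 1
n=14: ⌈(15·296)/411⌉ − ⌈(14·296)/411⌉ = ⌈4440/411⌉ − ⌈4144/411⌉ = 11 − 11 = 0
n=15: ⌈(16·296)/411⌉ − ⌈(15·296)/411⌉ = ⌈4736/411⌉ − ⌈4440/411⌉ = 12 − 11 = 1
n=16: ⌈(17·296)/411⌉ − ⌈(16·296)/411⌉ = ⌈5032/411⌉ − ⌈4736/411⌉ = 13 − 12 = 1
n=17: ⌈(18·296)/411⌉ − ⌈(17·296)/411⌉ = ⌈5328/411⌉ − ⌈5032/411⌉ = 13 − 13 = 0
n=18: ⌈(19·296)/411⌉ − ⌈(18·296)/411⌉ = ⌈5624/411⌉ − ⌈5328/411⌉ = 14 − 13 = 1
n=19: ⌈(20·296)/411⌉ − ⌈(19·296)/411⌉ = ⌈5920/411⌉ − ⌈5624/411⌉ = 15 − 14 = 1
n=20: ⌈(21·296)/411⌉ − ⌈(20·296)/411⌉ = ⌈6216/411⌉ − ⌈5920/411⌉ = 16 − 15 = 1
n=21: ⌈(22·296)/411⌉ − ⌈(21·296)/411⌉ = ⌈6512/411⌉ − ⌈6216/411⌉ = 16 − 16 = 0
n=22: ⌈(23·296)/411⌉ − ⌈(22·296)/411⌉ = ⌈6808/411⌉ − ⌈6512/411⌉ = 17 − 16 = 1
n=23: ⌈(24·296)/411⌉ − ⌈(23·296)/411⌉ = ⌈7104/411⌉ − ⌈6808/411⌉ = 18 − 17 = 1
n=24: ⌈(25·296)/411⌉ − ⌈(24·296)/411⌉ = ⌈7400/411⌉ − ⌈7104/411⌉ = 19 − 18 = 1
n=25: ⌈(26·296)/411⌉ − ⌈(25·296)/411⌉ = ⌈7696/411⌉ − ⌈7400/411⌉ = 19 − 19 = 0
n=26: ⌈(27·296)/411⌉ − ⌈(26·296)/411⌉ = ⌈7992/411⌉ − ⌈7696/411⌉ = 20 − 19 = 1
n=27: ⌈(28·296)/411⌉ − ⌈(27·296)/411⌉ = ⌈8288/411⌉ − ⌈7992/411⌉ = 21 − 20 = 1
n=28: ⌈(29·296)/411⌉ − ⌈(28·296)/411⌉ = ⌈8584/411⌉ − ⌈8288/411⌉ = 21 − 21 = 0
n=29: ⌈(30·296)/411⌉ − ⌈(29·296)/411⌉ = ⌈8880/411⌉ − ⌈8584/411⌉ = 22 − 21 = 1
n=30: ⌈(31·296)/411⌉ − ⌈(30·296)/411⌉ = ⌈9176/411⌉ − ⌈8880/411⌉ = 23 − 22 = 1
n=31: ⌈(32·296)/411⌉ − ⌈(31·296)/411⌉ = ⌈9472/411⌉ − ⌈9176/411⌉ = 24 − 23 = 1
n=32: ⌈(33·296)/411⌉ − ⌈(32·296)/411⌉ = ⌈9768/411⌉ − ⌈9472/411⌉ = 24 − 24 = 0
n=33: ⌈(34·296)/411⌉ − ⌈(33·296)/411⌉ = ⌈10064/411⌉ − ⌈9768/411⌉ = 25 − 24 = 1
n=34: ⌈(35·296)/411⌉ − ⌈(34·296)/411⌉ = ⌈10360/411⌉ − ⌈10064/411⌉ = 26 − 25 = 1
n=35: ⌈(36·296)/411⌉ − ⌈(35·296)/411⌉ = ⌈10656/411⌉ − ⌈10360/411⌉ = 26 − 26 = 0
n=36: ⌈(37·296)/411⌉ − ⌈(36·296)/411⌉ = ⌈10952/411⌉ − ⌈10656/411⌉ = 27 − 26 = 1
n=37: ⌈(38·296)/411⌉ − ⌈(37·296)/411⌉ = ⌈11248/411⌉ − ⌈10952/411⌉ = 28 − 27 = 1
n=38: ⌈(39·296)/411⌉ − ⌈(38·296)/411⌉ = ⌈11544/411⌉ − ⌈11248/411⌉ = 29 − 28 = 1
n=39: ⌈(40·296)/411⌉ − ⌈(39·296)/411⌉ = ⌈11840/411⌉ − ⌈11544/411⌉ = 29 − 29 = 0
n=40: ⌈(41·296)/411⌉ − ⌈(40·296)/411⌉ = ⌈12136/411⌉ − ⌈11840/411⌉ = 30 − 29 = 1
n=41: ⌈(42·296)/411⌉ − ⌈(41·296)/411⌉ = ⌈12432/411⌉ − ⌈12136/411⌉ = 31 − 30 = 1
n=42: ⌈(43·296)/411⌉ − ⌈(42·296)/411⌉ = ⌈12728/411⌉ − ⌈12432/411⌉ = 31 − 31 = 0
n=43: ⌈(44·296)/411⌉ − ⌈(43·296)/411⌉ = ⌈13024/411⌉ − ⌈12728/411⌉ = 32 − 31 = 1

11101110110111011011101110110111011011101101


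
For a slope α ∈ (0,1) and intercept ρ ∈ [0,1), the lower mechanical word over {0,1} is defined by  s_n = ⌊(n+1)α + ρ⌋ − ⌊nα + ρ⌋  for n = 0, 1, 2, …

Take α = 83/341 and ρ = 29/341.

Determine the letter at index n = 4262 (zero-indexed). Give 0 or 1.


(n+1)α + ρ = (4263·83 + 29) / 341 = 353858/341
nα + ρ     = (4262·83 + 29) / 341 = 353775/341
⌊353858/341⌋ = 1037,  ⌊353775/341⌋ = 1037
s_{4262} = 1037 − 1037 = 0

0


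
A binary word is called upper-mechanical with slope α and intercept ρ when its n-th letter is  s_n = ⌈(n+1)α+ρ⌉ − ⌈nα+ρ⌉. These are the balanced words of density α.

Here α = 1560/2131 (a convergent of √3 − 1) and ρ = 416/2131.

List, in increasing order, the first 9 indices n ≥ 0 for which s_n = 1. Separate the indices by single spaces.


n=0: ⌈1976/2131⌉−⌈416/2131⌉ = 1−1 = 0
n=1: ⌈3536/2131⌉−⌈1976/2131⌉ = 2−1 = 1  ← one
n=2: ⌈5096/2131⌉−⌈3536/2131⌉ = 3−2 = 1  ← one
n=3: ⌈6656/2131⌉−⌈5096/2131⌉ = 4−3 = 1  ← one
n=4: ⌈8216/2131⌉−⌈6656/2131⌉ = 4−4 = 0
n=5: ⌈9776/2131⌉−⌈8216/2131⌉ = 5−4 = 1  ← one
n=6: ⌈11336/2131⌉−⌈9776/2131⌉ = 6−5 = 1  ← one
n=7: ⌈12896/2131⌉−⌈11336/2131⌉ = 7−6 = 1  ← one
n=8: ⌈14456/2131⌉−⌈12896/2131⌉ = 7−7 = 0
n=9: ⌈16016/2131⌉−⌈14456/2131⌉ = 8−7 = 1  ← one
n=10: ⌈17576/2131⌉−⌈16016/2131⌉ = 9−8 = 1  ← one
n=11: ⌈19136/2131⌉−⌈17576/2131⌉ = 9−9 = 0
n=12: ⌈20696/2131⌉−⌈19136/2131⌉ = 10−9 = 1  ← one
positions of the first 9 ones: 1 2 3 5 6 7 9 10 12

1 2 3 5 6 7 9 10 12


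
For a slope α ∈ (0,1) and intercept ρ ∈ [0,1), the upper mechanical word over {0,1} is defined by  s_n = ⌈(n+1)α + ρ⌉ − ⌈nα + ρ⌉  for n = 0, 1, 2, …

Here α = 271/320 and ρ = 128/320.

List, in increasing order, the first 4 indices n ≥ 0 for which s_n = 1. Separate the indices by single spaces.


0 1 3 4

n=0: ⌈399/320⌉−⌈128/320⌉ = 2−1 = 1  ← one
n=1: ⌈670/320⌉−⌈399/320⌉ = 3−2 = 1  ← one
n=2: ⌈941/320⌉−⌈670/320⌉ = 3−3 = 0
n=3: ⌈1212/320⌉−⌈941/320⌉ = 4−3 = 1  ← one
n=4: ⌈1483/320⌉−⌈1212/320⌉ = 5−4 = 1  ← one
positions of the first 4 ones: 0 1 3 4


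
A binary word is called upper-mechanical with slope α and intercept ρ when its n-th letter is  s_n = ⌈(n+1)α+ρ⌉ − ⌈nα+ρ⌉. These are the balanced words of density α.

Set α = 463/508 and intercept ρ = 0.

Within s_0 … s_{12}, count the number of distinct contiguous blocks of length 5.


t_n = ⌈(n·463)/508⌉ for n = 0 … 13:
  n=0…9: ⌈0/508⌉=0 ⌈463/508⌉=1 ⌈926/508⌉=2 ⌈1389/508⌉=3 ⌈1852/508⌉=4 ⌈2315/508⌉=5 ⌈2778/508⌉=6 ⌈3241/508⌉=7 ⌈3704/508⌉=8 ⌈4167/508⌉=9
  n=10…13: ⌈4630/508⌉=10 ⌈5093/508⌉=11 ⌈5556/508⌉=11 ⌈6019/508⌉=12
s_n = t_(n+1) − t_n for n = 0 … 12 gives
prefix = 1111111111101
slide a length-5 window over [0..4] … [8..12] (9 windows); first occurrence of each distinct factor:
  [  0..  4] 11111
  [  7.. 11] 11110
  [  8.. 12] 11101
  (the other 6 windows repeat one of these)
distinct factors: {11101, 11110, 11111}
count = 3  (Sturmian bound for length 5 is 6)

3


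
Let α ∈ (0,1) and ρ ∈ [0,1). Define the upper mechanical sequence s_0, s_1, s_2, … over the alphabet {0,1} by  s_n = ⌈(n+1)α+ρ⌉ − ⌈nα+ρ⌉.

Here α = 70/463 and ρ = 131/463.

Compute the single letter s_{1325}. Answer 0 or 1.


0

(n+1)α + ρ = (1326·70 + 131) / 463 = 92951/463
nα + ρ     = (1325·70 + 131) / 463 = 92881/463
⌈92951/463⌉ = 201,  ⌈92881/463⌉ = 201
s_{1325} = 201 − 201 = 0


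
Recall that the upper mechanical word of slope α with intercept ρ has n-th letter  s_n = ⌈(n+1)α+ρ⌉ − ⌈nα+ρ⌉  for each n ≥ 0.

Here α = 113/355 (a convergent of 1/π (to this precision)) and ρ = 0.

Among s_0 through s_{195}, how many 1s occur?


63

#1s = Σ_{n=0}^{195} s_n = Σ_{n=0}^{195} (⌈(n+1)α+ρ⌉ − ⌈nα+ρ⌉)
the sum telescopes: every ⌈nα+ρ⌉ with 0 < n < 196 appears once with + and once with −, leaving ⌈196α+ρ⌉ − ⌈0·α+ρ⌉
196α + ρ = (196·113) / 355 = 22148/355
ρ = 0/355
⌈22148/355⌉ = 63,  ⌈0/355⌉ = 0
#1s = 63 − 0 = 63


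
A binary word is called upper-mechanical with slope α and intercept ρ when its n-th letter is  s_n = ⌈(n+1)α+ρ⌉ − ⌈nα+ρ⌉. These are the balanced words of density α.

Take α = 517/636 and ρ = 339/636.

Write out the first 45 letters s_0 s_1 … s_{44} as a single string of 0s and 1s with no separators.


110111110111101111011111011110111101111101111

n=0: ⌈(1·517+339)/636⌉ − ⌈(0·517+339)/636⌉ = ⌈856/636⌉ − ⌈339/636⌉ = 2 − 1 = 1
n=1: ⌈(2·517+339)/636⌉ − ⌈(1·517+339)/636⌉ = ⌈1373/636⌉ − ⌈856/636⌉ = 3 − 2 = 1
n=2: ⌈(3·517+339)/636⌉ − ⌈(2·517+339)/636⌉ = ⌈1890/636⌉ − ⌈1373/636⌉ = 3 − 3 = 0
n=3: ⌈(4·517+339)/636⌉ − ⌈(3·517+339)/636⌉ = ⌈2407/636⌉ − ⌈1890/636⌉ = 4 − 3 = 1
n=4: ⌈(5·517+339)/636⌉ − ⌈(4·517+339)/636⌉ = ⌈2924/636⌉ − ⌈2407/636⌉ = 5 − 4 = 1
n=5: ⌈(6·517+339)/636⌉ − ⌈(5·517+339)/636⌉ = ⌈3441/636⌉ − ⌈2924/636⌉ = 6 − 5 = 1
n=6: ⌈(7·517+339)/636⌉ − ⌈(6·517+339)/636⌉ = ⌈3958/636⌉ − ⌈3441/636⌉ = 7 − 6 = 1
n=7: ⌈(8·517+339)/636⌉ − ⌈(7·517+339)/636⌉ = ⌈4475/636⌉ − ⌈3958/636⌉ = 8 − 7 = 1
n=8: ⌈(9·517+339)/636⌉ − ⌈(8·517+339)/636⌉ = ⌈4992/636⌉ − ⌈4475/636⌉ = 8 − 8 = 0
n=9: ⌈(10·517+339)/636⌉ − ⌈(9·517+339)/636⌉ = ⌈5509/636⌉ − ⌈4992/636⌉ = 9 − 8 = 1
n=10: ⌈(11·517+339)/636⌉ − ⌈(10·517+339)/636⌉ = ⌈6026/636⌉ − ⌈5509/636⌉ = 10 − 9 = 1
n=11: ⌈(12·517+339)/636⌉ − ⌈(11·517+339)/636⌉ = ⌈6543/636⌉ − ⌈6026/636⌉ = 11 − 10 = 1
n=12: ⌈(13·517+339)/636⌉ − ⌈(12·517+339)/636⌉ = ⌈7060/636⌉ − ⌈6543/636⌉ = 12 − 11 = 1
n=13: ⌈(14·517+339)/636⌉ − ⌈(13·517+339)/636⌉ = ⌈7577/636⌉ − ⌈7060/636⌉ = 12 − 12 = 0
n=14: ⌈(15·517+339)/636⌉ − ⌈(14·517+339)/636⌉ = ⌈8094/636⌉ − ⌈7577/636⌉ = 13 − 12 = 1
n=15: ⌈(16·517+339)/636⌉ − ⌈(15·517+339)/636⌉ = ⌈8611/636⌉ − ⌈8094/636⌉ = 14 − 13 = 1
n=16: ⌈(17·517+339)/636⌉ − ⌈(16·517+339)/636⌉ = ⌈9128/636⌉ − ⌈8611/636⌉ = 15 − 14 = 1
n=17: ⌈(18·517+339)/636⌉ − ⌈(17·517+339)/636⌉ = ⌈9645/636⌉ − ⌈9128/636⌉ = 16 − 15 = 1
n=18: ⌈(19·517+339)/636⌉ − ⌈(18·517+339)/636⌉ = ⌈10162/636⌉ − ⌈9645/636⌉ = 16 − 16 = 0
n=19: ⌈(20·517+339)/636⌉ − ⌈(19·517+339)/636⌉ = ⌈10679/636⌉ − ⌈10162/636⌉ = 17 − 16 = 1
n=20: ⌈(21·517+339)/636⌉ − ⌈(20·517+339)/636⌉ = ⌈11196/636⌉ − ⌈10679/636⌉ = 18 − 17 = 1
n=21: ⌈(22·517+339)/636⌉ − ⌈(21·517+339)/636⌉ = ⌈11713/636⌉ − ⌈11196/636⌉ = 19 − 18 = 1
n=22: ⌈(23·517+339)/636⌉ − ⌈(22·517+339)/636⌉ = ⌈12230/636⌉ − ⌈11713/636⌉ = 20 − 19 = 1
n=23: ⌈(24·517+339)/636⌉ − ⌈(23·517+339)/636⌉ = ⌈12747/636⌉ − ⌈12230/636⌉ = 21 − 20 = 1
n=24: ⌈(25·517+339)/636⌉ − ⌈(24·517+339)/636⌉ = ⌈13264/636⌉ − ⌈12747/636⌉ = 21 − 21 = 0
n=25: ⌈(26·517+339)/636⌉ − ⌈(25·517+339)/636⌉ = ⌈13781/636⌉ − ⌈13264/636⌉ = 22 − 21 = 1
n=26: ⌈(27·517+339)/636⌉ − ⌈(26·517+339)/636⌉ = ⌈14298/636⌉ − ⌈13781/636⌉ = 23 − 22 = 1
n=27: ⌈(28·517+339)/636⌉ − ⌈(27·517+339)/636⌉ = ⌈14815/636⌉ − ⌈14298/636⌉ = 24 − 23 = 1
n=28: ⌈(29·517+339)/636⌉ − ⌈(28·517+339)/636⌉ = ⌈15332/636⌉ − ⌈14815/636⌉ = 25 − 24 = 1
n=29: ⌈(30·517+339)/636⌉ − ⌈(29·517+339)/636⌉ = ⌈15849/636⌉ − ⌈15332/636⌉ = 25 − 25 = 0
n=30: ⌈(31·517+339)/636⌉ − ⌈(30·517+339)/636⌉ = ⌈16366/636⌉ − ⌈15849/636⌉ = 26 − 25 = 1
n=31: ⌈(32·517+339)/636⌉ − ⌈(31·517+339)/636⌉ = ⌈16883/636⌉ − ⌈16366/636⌉ = 27 − 26 = 1
n=32: ⌈(33·517+339)/636⌉ − ⌈(32·517+339)/636⌉ = ⌈17400/636⌉ − ⌈16883/636⌉ = 28 − 27 = 1
n=33: ⌈(34·517+339)/636⌉ − ⌈(33·517+339)/636⌉ = ⌈17917/636⌉ − ⌈17400/636⌉ = 29 − 28 = 1
n=34: ⌈(35·517+339)/636⌉ − ⌈(34·517+339)/636⌉ = ⌈18434/636⌉ − ⌈17917/636⌉ = 29 − 29 = 0
n=35: ⌈(36·517+339)/636⌉ − ⌈(35·517+339)/636⌉ = ⌈18951/636⌉ − ⌈18434/636⌉ = 30 − 29 = 1
n=36: ⌈(37·517+339)/636⌉ − ⌈(36·517+339)/636⌉ = ⌈19468/636⌉ − ⌈18951/636⌉ = 31 − 30 = 1
n=37: ⌈(38·517+339)/636⌉ − ⌈(37·517+339)/636⌉ = ⌈19985/636⌉ − ⌈19468/636⌉ = 32 − 31 = 1
n=38: ⌈(39·517+339)/636⌉ − ⌈(38·517+339)/636⌉ = ⌈20502/636⌉ − ⌈19985/636⌉ = 33 − 32 = 1
n=39: ⌈(40·517+339)/636⌉ − ⌈(39·517+339)/636⌉ = ⌈21019/636⌉ − ⌈20502/636⌉ = 34 − 33 = 1
n=40: ⌈(41·517+339)/636⌉ − ⌈(40·517+339)/636⌉ = ⌈21536/636⌉ − ⌈21019/636⌉ = 34 − 34 = 0
n=41: ⌈(42·517+339)/636⌉ − ⌈(41·517+339)/636⌉ = ⌈22053/636⌉ − ⌈21536/636⌉ = 35 − 34 = 1
n=42: ⌈(43·517+339)/636⌉ − ⌈(42·517+339)/636⌉ = ⌈22570/636⌉ − ⌈22053/636⌉ = 36 − 35 = 1
n=43: ⌈(44·517+339)/636⌉ − ⌈(43·517+339)/636⌉ = ⌈23087/636⌉ − ⌈22570/636⌉ = 37 − 36 = 1
n=44: ⌈(45·517+339)/636⌉ − ⌈(44·517+339)/636⌉ = ⌈23604/636⌉ − ⌈23087/636⌉ = 38 − 37 = 1


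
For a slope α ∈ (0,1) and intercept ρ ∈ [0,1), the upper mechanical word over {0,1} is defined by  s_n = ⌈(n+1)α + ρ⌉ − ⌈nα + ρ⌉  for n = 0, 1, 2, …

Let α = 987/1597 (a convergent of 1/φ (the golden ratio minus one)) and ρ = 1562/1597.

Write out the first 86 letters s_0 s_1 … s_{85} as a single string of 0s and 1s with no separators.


n=0: ⌈(1·987+1562)/1597⌉ − ⌈(0·987+1562)/1597⌉ = ⌈2549/1597⌉ − ⌈1562/1597⌉ = 2 − 1 = 1
n=1: ⌈(2·987+1562)/1597⌉ − ⌈(1·987+1562)/1597⌉ = ⌈3536/1597⌉ − ⌈2549/1597⌉ = 3 − 2 = 1
n=2: ⌈(3·987+1562)/1597⌉ − ⌈(2·987+1562)/1597⌉ = ⌈4523/1597⌉ − ⌈3536/1597⌉ = 3 − 3 = 0
n=3: ⌈(4·987+1562)/1597⌉ − ⌈(3·987+1562)/1597⌉ = ⌈5510/1597⌉ − ⌈4523/1597⌉ = 4 − 3 = 1
n=4: ⌈(5·987+1562)/1597⌉ − ⌈(4·987+1562)/1597⌉ = ⌈6497/1597⌉ − ⌈5510/1597⌉ = 5 − 4 = 1
n=5: ⌈(6·987+1562)/1597⌉ − ⌈(5·987+1562)/1597⌉ = ⌈7484/1597⌉ − ⌈6497/1597⌉ = 5 − 5 = 0
n=6: ⌈(7·987+1562)/1597⌉ − ⌈(6·987+1562)/1597⌉ = ⌈8471/1597⌉ − ⌈7484/1597⌉ = 6 − 5 = 1
n=7: ⌈(8·987+1562)/1597⌉ − ⌈(7·987+1562)/1597⌉ = ⌈9458/1597⌉ − ⌈8471/1597⌉ = 6 − 6 = 0
n=8: ⌈(9·987+1562)/1597⌉ − ⌈(8·987+1562)/1597⌉ = ⌈10445/1597⌉ − ⌈9458/1597⌉ = 7 − 6 = 1
n=9: ⌈(10·987+1562)/1597⌉ − ⌈(9·987+1562)/1597⌉ = ⌈11432/1597⌉ − ⌈10445/1597⌉ = 8 − 7 = 1
n=10: ⌈(11·987+1562)/1597⌉ − ⌈(10·987+1562)/1597⌉ = ⌈12419/1597⌉ − ⌈11432/1597⌉ = 8 − 8 = 0
n=11: ⌈(12·987+1562)/1597⌉ − ⌈(11·987+1562)/1597⌉ = ⌈13406/1597⌉ − ⌈12419/1597⌉ = 9 − 8 = 1
n=12: ⌈(13·987+1562)/1597⌉ − ⌈(12·987+1562)/1597⌉ = ⌈14393/1597⌉ − ⌈13406/1597⌉ = 10 − 9 = 1
n=13: ⌈(14·987+1562)/1597⌉ − ⌈(13·987+1562)/1597⌉ = ⌈15380/1597⌉ − ⌈14393/1597⌉ = 10 − 10 = 0
n=14: ⌈(15·987+1562)/1597⌉ − ⌈(14·987+1562)/1597⌉ = ⌈16367/1597⌉ − ⌈15380/1597⌉ = 11 − 10 = 1
n=15: ⌈(16·987+1562)/1597⌉ − ⌈(15·987+1562)/1597⌉ = ⌈17354/1597⌉ − ⌈16367/1597⌉ = 11 − 11 = 0
n=16: ⌈(17·987+1562)/1597⌉ − ⌈(16·987+1562)/1597⌉ = ⌈18341/1597⌉ − ⌈17354/1597⌉ = 12 − 11 = 1
n=17: ⌈(18·987+1562)/1597⌉ − ⌈(17·987+1562)/1597⌉ = ⌈19328/1597⌉ − ⌈18341/1597⌉ = 13 − 12 = 1
n=18: ⌈(19·987+1562)/1597⌉ − ⌈(18·987+1562)/1597⌉ = ⌈20315/1597⌉ − ⌈19328/1597⌉ = 13 − 13 = 0
n=19: ⌈(20·987+1562)/1597⌉ − ⌈(19·987+1562)/1597⌉ = ⌈21302/1597⌉ − ⌈20315/1597⌉ = 14 − 13 = 1
n=20: ⌈(21·987+1562)/1597⌉ − ⌈(20·987+1562)/1597⌉ = ⌈22289/1597⌉ − ⌈21302/1597⌉ = 14 − 14 = 0
n=21: ⌈(22·987+1562)/1597⌉ − ⌈(21·987+1562)/1597⌉ = ⌈23276/1597⌉ − ⌈22289/1597⌉ = 15 − 14 = 1
n=22: ⌈(23·987+1562)/1597⌉ − ⌈(22·987+1562)/1597⌉ = ⌈24263/1597⌉ − ⌈23276/1597⌉ = 16 − 15 = 1
n=23: ⌈(24·987+1562)/1597⌉ − ⌈(23·987+1562)/1597⌉ = ⌈25250/1597⌉ − ⌈24263/1597⌉ = 16 − 16 = 0
n=24: ⌈(25·987+1562)/1597⌉ − ⌈(24·987+1562)/1597⌉ = ⌈26237/1597⌉ − ⌈25250/1597⌉ = 17 − 16 = 1
n=25: ⌈(26·987+1562)/1597⌉ − ⌈(25·987+1562)/1597⌉ = ⌈27224/1597⌉ − ⌈26237/1597⌉ = 18 − 17 = 1
n=26: ⌈(27·987+1562)/1597⌉ − ⌈(26·987+1562)/1597⌉ = ⌈28211/1597⌉ − ⌈27224/1597⌉ = 18 − 18 = 0
n=27: ⌈(28·987+1562)/1597⌉ − ⌈(27·987+1562)/1597⌉ = ⌈29198/1597⌉ − ⌈28211/1597⌉ = 19 − 18 = 1
n=28: ⌈(29·987+1562)/1597⌉ − ⌈(28·987+1562)/1597⌉ = ⌈30185/1597⌉ − ⌈29198/1597⌉ = 19 − 19 = 0
n=29: ⌈(30·987+1562)/1597⌉ − ⌈(29·987+1562)/1597⌉ = ⌈31172/1597⌉ − ⌈30185/1597⌉ = 20 − 19 = 1
n=30: ⌈(31·987+1562)/1597⌉ − ⌈(30·987+1562)/1597⌉ = ⌈32159/1597⌉ − ⌈31172/1597⌉ = 21 − 20 = 1
n=31: ⌈(32·987+1562)/1597⌉ − ⌈(31·987+1562)/1597⌉ = ⌈33146/1597⌉ − ⌈32159/1597⌉ = 21 − 21 = 0
n=32: ⌈(33·987+1562)/1597⌉ − ⌈(32·987+1562)/1597⌉ = ⌈34133/1597⌉ − ⌈33146/1597⌉ = 22 − 21 = 1
n=33: ⌈(34·987+1562)/1597⌉ − ⌈(33·987+1562)/1597⌉ = ⌈35120/1597⌉ − ⌈34133/1597⌉ = 22 − 22 = 0
n=34: ⌈(35·987+1562)/1597⌉ − ⌈(34·987+1562)/1597⌉ = ⌈36107/1597⌉ − ⌈35120/1597⌉ = 23 − 22 = 1
n=35: ⌈(36·987+1562)/1597⌉ − ⌈(35·987+1562)/1597⌉ = ⌈37094/1597⌉ − ⌈36107/1597⌉ = 24 − 23 = 1
n=36: ⌈(37·987+1562)/1597⌉ − ⌈(36·987+1562)/1597⌉ = ⌈38081/1597⌉ − ⌈37094/1597⌉ = 24 − 24 = 0
n=37: ⌈(38·987+1562)/1597⌉ − ⌈(37·987+1562)/1597⌉ = ⌈39068/1597⌉ − ⌈38081/1597⌉ = 25 − 24 = 1
n=38: ⌈(39·987+1562)/1597⌉ − ⌈(38·987+1562)/1597⌉ = ⌈40055/1597⌉ − ⌈39068/1597⌉ = 26 − 25 = 1
n=39: ⌈(40·987+1562)/1597⌉ − ⌈(39·987+1562)/1597⌉ = ⌈41042/1597⌉ − ⌈40055/1597⌉ = 26 − 26 = 0
n=40: ⌈(41·987+1562)/1597⌉ − ⌈(40·987+1562)/1597⌉ = ⌈42029/1597⌉ − ⌈41042/1597⌉ = 27 − 26 = 1
n=41: ⌈(42·987+1562)/1597⌉ − ⌈(41·987+1562)/1597⌉ = ⌈43016/1597⌉ − ⌈42029/1597⌉ = 27 − 27 = 0
n=42: ⌈(43·987+1562)/1597⌉ − ⌈(42·987+1562)/1597⌉ = ⌈44003/1597⌉ − ⌈43016/1597⌉ = 28 − 27 = 1
n=43: ⌈(44·987+1562)/1597⌉ − ⌈(43·987+1562)/1597⌉ = ⌈44990/1597⌉ − ⌈44003/1597⌉ = 29 − 28 = 1
n=44: ⌈(45·987+1562)/1597⌉ − ⌈(44·987+1562)/1597⌉ = ⌈45977/1597⌉ − ⌈44990/1597⌉ = 29 − 29 = 0
n=45: ⌈(46·987+1562)/1597⌉ − ⌈(45·987+1562)/1597⌉ = ⌈46964/1597⌉ − ⌈45977/1597⌉ = 30 − 29 = 1
n=46: ⌈(47·987+1562)/1597⌉ − ⌈(46·987+1562)/1597⌉ = ⌈47951/1597⌉ − ⌈46964/1597⌉ = 31 − 30 = 1
n=47: ⌈(48·987+1562)/1597⌉ − ⌈(47·987+1562)/1597⌉ = ⌈48938/1597⌉ − ⌈47951/1597⌉ = 31 − 31 = 0
n=48: ⌈(49·987+1562)/1597⌉ − ⌈(48·987+1562)/1597⌉ = ⌈49925/1597⌉ − ⌈48938/1597⌉ = 32 − 31 = 1
n=49: ⌈(50·987+1562)/1597⌉ − ⌈(49·987+1562)/1597⌉ = ⌈50912/1597⌉ − ⌈49925/1597⌉ = 32 − 32 = 0
n=50: ⌈(51·987+1562)/1597⌉ − ⌈(50·987+1562)/1597⌉ = ⌈51899/1597⌉ − ⌈50912/1597⌉ = 33 − 32 = 1
n=51: ⌈(52·987+1562)/1597⌉ − ⌈(51·987+1562)/1597⌉ = ⌈52886/1597⌉ − ⌈51899/1597⌉ = 34 − 33 = 1
n=52: ⌈(53·987+1562)/1597⌉ − ⌈(52·987+1562)/1597⌉ = ⌈53873/1597⌉ − ⌈52886/1597⌉ = 34 − 34 = 0
n=53: ⌈(54·987+1562)/1597⌉ − ⌈(53·987+1562)/1597⌉ = ⌈54860/1597⌉ − ⌈53873/1597⌉ = 35 − 34 = 1
n=54: ⌈(55·987+1562)/1597⌉ − ⌈(54·987+1562)/1597⌉ = ⌈55847/1597⌉ − ⌈54860/1597⌉ = 35 − 35 = 0
n=55: ⌈(56·987+1562)/1597⌉ − ⌈(55·987+1562)/1597⌉ = ⌈56834/1597⌉ − ⌈55847/1597⌉ = 36 − 35 = 1
n=56: ⌈(57·987+1562)/1597⌉ − ⌈(56·987+1562)/1597⌉ = ⌈57821/1597⌉ − ⌈56834/1597⌉ = 37 − 36 = 1
n=57: ⌈(58·987+1562)/1597⌉ − ⌈(57·987+1562)/1597⌉ = ⌈58808/1597⌉ − ⌈57821/1597⌉ = 37 − 37 = 0
n=58: ⌈(59·987+1562)/1597⌉ − ⌈(58·987+1562)/1597⌉ = ⌈59795/1597⌉ − ⌈58808/1597⌉ = 38 − 37 = 1
n=59: ⌈(60·987+1562)/1597⌉ − ⌈(59·987+1562)/1597⌉ = ⌈60782/1597⌉ − ⌈59795/1597⌉ = 39 − 38 = 1
n=60: ⌈(61·987+1562)/1597⌉ − ⌈(60·987+1562)/1597⌉ = ⌈61769/1597⌉ − ⌈60782/1597⌉ = 39 − 39 = 0
n=61: ⌈(62·987+1562)/1597⌉ − ⌈(61·987+1562)/1597⌉ = ⌈62756/1597⌉ − ⌈61769/1597⌉ = 40 − 39 = 1
n=62: ⌈(63·987+1562)/1597⌉ − ⌈(62·987+1562)/1597⌉ = ⌈63743/1597⌉ − ⌈62756/1597⌉ = 40 − 40 = 0
n=63: ⌈(64·987+1562)/1597⌉ − ⌈(63·987+1562)/1597⌉ = ⌈64730/1597⌉ − ⌈63743/1597⌉ = 41 − 40 = 1
n=64: ⌈(65·987+1562)/1597⌉ − ⌈(64·987+1562)/1597⌉ = ⌈65717/1597⌉ − ⌈64730/1597⌉ = 42 − 41 = 1
n=65: ⌈(66·987+1562)/1597⌉ − ⌈(65·987+1562)/1597⌉ = ⌈66704/1597⌉ − ⌈65717/1597⌉ = 42 − 42 = 0
n=66: ⌈(67·987+1562)/1597⌉ − ⌈(66·987+1562)/1597⌉ = ⌈67691/1597⌉ − ⌈66704/1597⌉ = 43 − 42 = 1
n=67: ⌈(68·987+1562)/1597⌉ − ⌈(67·987+1562)/1597⌉ = ⌈68678/1597⌉ − ⌈67691/1597⌉ = 44 − 43 = 1
n=68: ⌈(69·987+1562)/1597⌉ − ⌈(68·987+1562)/1597⌉ = ⌈69665/1597⌉ − ⌈68678/1597⌉ = 44 − 44 = 0
n=69: ⌈(70·987+1562)/1597⌉ − ⌈(69·987+1562)/1597⌉ = ⌈70652/1597⌉ − ⌈69665/1597⌉ = 45 − 44 = 1
n=70: ⌈(71·987+1562)/1597⌉ − ⌈(70·987+1562)/1597⌉ = ⌈71639/1597⌉ − ⌈70652/1597⌉ = 45 − 45 = 0
n=71: ⌈(72·987+1562)/1597⌉ − ⌈(71·987+1562)/1597⌉ = ⌈72626/1597⌉ − ⌈71639/1597⌉ = 46 − 45 = 1
n=72: ⌈(73·987+1562)/1597⌉ − ⌈(72·987+1562)/1597⌉ = ⌈73613/1597⌉ − ⌈72626/1597⌉ = 47 − 46 = 1
n=73: ⌈(74·987+1562)/1597⌉ − ⌈(73·987+1562)/1597⌉ = ⌈74600/1597⌉ − ⌈73613/1597⌉ = 47 − 47 = 0
n=74: ⌈(75·987+1562)/1597⌉ − ⌈(74·987+1562)/1597⌉ = ⌈75587/1597⌉ − ⌈74600/1597⌉ = 48 − 47 = 1
n=75: ⌈(76·987+1562)/1597⌉ − ⌈(75·987+1562)/1597⌉ = ⌈76574/1597⌉ − ⌈75587/1597⌉ = 48 − 48 = 0
n=76: ⌈(77·987+1562)/1597⌉ − ⌈(76·987+1562)/1597⌉ = ⌈77561/1597⌉ − ⌈76574/1597⌉ = 49 − 48 = 1
n=77: ⌈(78·987+1562)/1597⌉ − ⌈(77·987+1562)/1597⌉ = ⌈78548/1597⌉ − ⌈77561/1597⌉ = 50 − 49 = 1
n=78: ⌈(79·987+1562)/1597⌉ − ⌈(78·987+1562)/1597⌉ = ⌈79535/1597⌉ − ⌈78548/1597⌉ = 50 − 50 = 0
n=79: ⌈(80·987+1562)/1597⌉ − ⌈(79·987+1562)/1597⌉ = ⌈80522/1597⌉ − ⌈79535/1597⌉ = 51 − 50 = 1
n=80: ⌈(81·987+1562)/1597⌉ − ⌈(80·987+1562)/1597⌉ = ⌈81509/1597⌉ − ⌈80522/1597⌉ = 52 − 51 = 1
n=81: ⌈(82·987+1562)/1597⌉ − ⌈(81·987+1562)/1597⌉ = ⌈82496/1597⌉ − ⌈81509/1597⌉ = 52 − 52 = 0
n=82: ⌈(83·987+1562)/1597⌉ − ⌈(82·987+1562)/1597⌉ = ⌈83483/1597⌉ − ⌈82496/1597⌉ = 53 − 52 = 1
n=83: ⌈(84·987+1562)/1597⌉ − ⌈(83·987+1562)/1597⌉ = ⌈84470/1597⌉ − ⌈83483/1597⌉ = 53 − 53 = 0
n=84: ⌈(85·987+1562)/1597⌉ − ⌈(84·987+1562)/1597⌉ = ⌈85457/1597⌉ − ⌈84470/1597⌉ = 54 − 53 = 1
n=85: ⌈(86·987+1562)/1597⌉ − ⌈(85·987+1562)/1597⌉ = ⌈86444/1597⌉ − ⌈85457/1597⌉ = 55 − 54 = 1

11011010110110101101011011010110101101101011011010110101101101011011010110101101101011


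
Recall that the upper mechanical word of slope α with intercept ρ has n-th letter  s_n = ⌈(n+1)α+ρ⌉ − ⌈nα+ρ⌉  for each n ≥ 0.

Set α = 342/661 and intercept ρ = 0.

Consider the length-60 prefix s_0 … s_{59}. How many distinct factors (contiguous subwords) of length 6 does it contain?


t_n = ⌈(n·342)/661⌉ for n = 0 … 60:
  n=0…9: ⌈0/661⌉=0 ⌈342/661⌉=1 ⌈684/661⌉=2 ⌈1026/661⌉=2 ⌈1368/661⌉=3 ⌈1710/661⌉=3 ⌈2052/661⌉=4 ⌈2394/661⌉=4 ⌈2736/661⌉=5 ⌈3078/661⌉=5
  n=10…19: ⌈3420/661⌉=6 ⌈3762/661⌉=6 ⌈4104/661⌉=7 ⌈4446/661⌉=7 ⌈4788/661⌉=8 ⌈5130/661⌉=8 ⌈5472/661⌉=9 ⌈5814/661⌉=9 ⌈6156/661⌉=10 ⌈6498/661⌉=10
  n=20…29: ⌈6840/661⌉=11 ⌈7182/661⌉=11 ⌈7524/661⌉=12 ⌈7866/661⌉=12 ⌈8208/661⌉=13 ⌈8550/661⌉=13 ⌈8892/661⌉=14 ⌈9234/661⌉=14 ⌈9576/661⌉=15 ⌈9918/661⌉=16
  n=30…39: ⌈10260/661⌉=16 ⌈10602/661⌉=17 ⌈10944/661⌉=17 ⌈11286/661⌉=18 ⌈11628/661⌉=18 ⌈11970/661⌉=19 ⌈12312/661⌉=19 ⌈12654/661⌉=20 ⌈12996/661⌉=20 ⌈13338/661⌉=21
  n=40…49: ⌈13680/661⌉=21 ⌈14022/661⌉=22 ⌈14364/661⌉=22 ⌈14706/661⌉=23 ⌈15048/661⌉=23 ⌈15390/661⌉=24 ⌈15732/661⌉=24 ⌈16074/661⌉=25 ⌈16416/661⌉=25 ⌈16758/661⌉=26
  n=50…59: ⌈17100/661⌉=26 ⌈17442/661⌉=27 ⌈17784/661⌉=27 ⌈18126/661⌉=28 ⌈18468/661⌉=28 ⌈18810/661⌉=29 ⌈19152/661⌉=29 ⌈19494/661⌉=30 ⌈19836/661⌉=31 ⌈20178/661⌉=31
  n=60: ⌈20520/661⌉=32
s_n = t_(n+1) − t_n for n = 0 … 59 gives
prefix = 110101010101010101010101010110101010101010101010101010101101
slide a length-6 window over [0..5] … [54..59] (55 windows); first occurrence of each distinct factor:
  [  0..  5] 110101
  [  1..  6] 101010
  [  2..  7] 010101
  [ 23.. 28] 101011
  [ 24.. 29] 010110
  [ 25.. 30] 101101
  [ 26.. 31] 011010
  (the other 48 windows repeat one of these)
distinct factors: {010101, 010110, 011010, 101010, 101011, 101101, 110101}
count = 7  (Sturmian bound for length 6 is 7)

7


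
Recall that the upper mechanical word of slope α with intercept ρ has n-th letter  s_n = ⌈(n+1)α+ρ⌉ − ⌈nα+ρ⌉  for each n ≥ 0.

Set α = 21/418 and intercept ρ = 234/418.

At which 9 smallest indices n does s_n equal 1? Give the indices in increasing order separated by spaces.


n=0: ⌈255/418⌉−⌈234/418⌉ = 1−1 = 0
n=1: ⌈276/418⌉−⌈255/418⌉ = 1−1 = 0
  …
n=8: ⌈423/418⌉−⌈402/418⌉ = 2−1 = 1  ← one
n=9: ⌈444/418⌉−⌈423/418⌉ = 2−2 = 0
n=10: ⌈465/418⌉−⌈444/418⌉ = 2−2 = 0
  …
n=28: ⌈843/418⌉−⌈822/418⌉ = 3−2 = 1  ← one
n=29: ⌈864/418⌉−⌈843/418⌉ = 3−3 = 0
n=30: ⌈885/418⌉−⌈864/418⌉ = 3−3 = 0
  …
n=48: ⌈1263/418⌉−⌈1242/418⌉ = 4−3 = 1  ← one
n=49: ⌈1284/418⌉−⌈1263/418⌉ = 4−4 = 0
n=50: ⌈1305/418⌉−⌈1284/418⌉ = 4−4 = 0
  …
n=68: ⌈1683/418⌉−⌈1662/418⌉ = 5−4 = 1  ← one
n=69: ⌈1704/418⌉−⌈1683/418⌉ = 5−5 = 0
n=70: ⌈1725/418⌉−⌈1704/418⌉ = 5−5 = 0
  …
n=88: ⌈2103/418⌉−⌈2082/418⌉ = 6−5 = 1  ← one
n=89: ⌈2124/418⌉−⌈2103/418⌉ = 6−6 = 0
n=90: ⌈2145/418⌉−⌈2124/418⌉ = 6−6 = 0
  …
n=108: ⌈2523/418⌉−⌈2502/418⌉ = 7−6 = 1  ← one
n=109: ⌈2544/418⌉−⌈2523/418⌉ = 7−7 = 0
n=110: ⌈2565/418⌉−⌈2544/418⌉ = 7−7 = 0
  …
n=128: ⌈2943/418⌉−⌈2922/418⌉ = 8−7 = 1  ← one
n=129: ⌈2964/418⌉−⌈2943/418⌉ = 8−8 = 0
n=130: ⌈2985/418⌉−⌈2964/418⌉ = 8−8 = 0
  …
n=148: ⌈3363/418⌉−⌈3342/418⌉ = 9−8 = 1  ← one
n=149: ⌈3384/418⌉−⌈3363/418⌉ = 9−9 = 0
n=150: ⌈3405/418⌉−⌈3384/418⌉ = 9−9 = 0
  …
n=168: ⌈3783/418⌉−⌈3762/418⌉ = 10−9 = 1  ← one
positions of the first 9 ones: 8 28 48 68 88 108 128 148 168

8 28 48 68 88 108 128 148 168


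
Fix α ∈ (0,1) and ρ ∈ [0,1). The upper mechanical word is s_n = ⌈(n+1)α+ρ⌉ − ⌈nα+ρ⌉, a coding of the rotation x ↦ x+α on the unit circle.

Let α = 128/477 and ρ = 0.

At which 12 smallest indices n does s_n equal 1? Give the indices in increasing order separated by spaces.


n=0: ⌈128/477⌉−⌈0/477⌉ = 1−0 = 1  ← one
n=1: ⌈256/477⌉−⌈128/477⌉ = 1−1 = 0
n=2: ⌈384/477⌉−⌈256/477⌉ = 1−1 = 0
n=3: ⌈512/477⌉−⌈384/477⌉ = 2−1 = 1  ← one
n=4: ⌈640/477⌉−⌈512/477⌉ = 2−2 = 0
n=5: ⌈768/477⌉−⌈640/477⌉ = 2−2 = 0
n=6: ⌈896/477⌉−⌈768/477⌉ = 2−2 = 0
n=7: ⌈1024/477⌉−⌈896/477⌉ = 3−2 = 1  ← one
n=8: ⌈1152/477⌉−⌈1024/477⌉ = 3−3 = 0
n=9: ⌈1280/477⌉−⌈1152/477⌉ = 3−3 = 0
n=10: ⌈1408/477⌉−⌈1280/477⌉ = 3−3 = 0
n=11: ⌈1536/477⌉−⌈1408/477⌉ = 4−3 = 1  ← one
n=12: ⌈1664/477⌉−⌈1536/477⌉ = 4−4 = 0
n=13: ⌈1792/477⌉−⌈1664/477⌉ = 4−4 = 0
n=14: ⌈1920/477⌉−⌈1792/477⌉ = 5−4 = 1  ← one
n=15: ⌈2048/477⌉−⌈1920/477⌉ = 5−5 = 0
n=16: ⌈2176/477⌉−⌈2048/477⌉ = 5−5 = 0
n=17: ⌈2304/477⌉−⌈2176/477⌉ = 5−5 = 0
n=18: ⌈2432/477⌉−⌈2304/477⌉ = 6−5 = 1  ← one
n=19: ⌈2560/477⌉−⌈2432/477⌉ = 6−6 = 0
n=20: ⌈2688/477⌉−⌈2560/477⌉ = 6−6 = 0
n=21: ⌈2816/477⌉−⌈2688/477⌉ = 6−6 = 0
n=22: ⌈2944/477⌉−⌈2816/477⌉ = 7−6 = 1  ← one
n=23: ⌈3072/477⌉−⌈2944/477⌉ = 7−7 = 0
n=24: ⌈3200/477⌉−⌈3072/477⌉ = 7−7 = 0
n=25: ⌈3328/477⌉−⌈3200/477⌉ = 7−7 = 0
n=26: ⌈3456/477⌉−⌈3328/477⌉ = 8−7 = 1  ← one
n=27: ⌈3584/477⌉−⌈3456/477⌉ = 8−8 = 0
n=28: ⌈3712/477⌉−⌈3584/477⌉ = 8−8 = 0
n=29: ⌈3840/477⌉−⌈3712/477⌉ = 9−8 = 1  ← one
n=30: ⌈3968/477⌉−⌈3840/477⌉ = 9−9 = 0
n=31: ⌈4096/477⌉−⌈3968/477⌉ = 9−9 = 0
n=32: ⌈4224/477⌉−⌈4096/477⌉ = 9−9 = 0
n=33: ⌈4352/477⌉−⌈4224/477⌉ = 10−9 = 1  ← one
n=34: ⌈4480/477⌉−⌈4352/477⌉ = 10−10 = 0
n=35: ⌈4608/477⌉−⌈4480/477⌉ = 10−10 = 0
n=36: ⌈4736/477⌉−⌈4608/477⌉ = 10−10 = 0
n=37: ⌈4864/477⌉−⌈4736/477⌉ = 11−10 = 1  ← one
n=38: ⌈4992/477⌉−⌈4864/477⌉ = 11−11 = 0
n=39: ⌈5120/477⌉−⌈4992/477⌉ = 11−11 = 0
n=40: ⌈5248/477⌉−⌈5120/477⌉ = 12−11 = 1  ← one
positions of the first 12 ones: 0 3 7 11 14 18 22 26 29 33 37 40

0 3 7 11 14 18 22 26 29 33 37 40


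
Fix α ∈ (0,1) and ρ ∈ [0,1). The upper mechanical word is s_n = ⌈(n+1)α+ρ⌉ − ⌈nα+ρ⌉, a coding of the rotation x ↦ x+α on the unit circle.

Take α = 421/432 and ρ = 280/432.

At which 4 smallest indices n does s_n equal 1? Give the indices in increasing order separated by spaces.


n=0: ⌈701/432⌉−⌈280/432⌉ = 2−1 = 1  ← one
n=1: ⌈1122/432⌉−⌈701/432⌉ = 3−2 = 1  ← one
n=2: ⌈1543/432⌉−⌈1122/432⌉ = 4−3 = 1  ← one
n=3: ⌈1964/432⌉−⌈1543/432⌉ = 5−4 = 1  ← one
positions of the first 4 ones: 0 1 2 3

0 1 2 3


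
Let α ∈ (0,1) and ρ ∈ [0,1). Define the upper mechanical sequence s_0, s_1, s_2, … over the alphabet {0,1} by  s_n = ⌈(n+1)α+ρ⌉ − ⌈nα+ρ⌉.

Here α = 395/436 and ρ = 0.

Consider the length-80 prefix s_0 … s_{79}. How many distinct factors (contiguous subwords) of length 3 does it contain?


4

t_n = ⌈(n·395)/436⌉ for n = 0 … 80:
  n=0…9: ⌈0/436⌉=0 ⌈395/436⌉=1 ⌈790/436⌉=2 ⌈1185/436⌉=3 ⌈1580/436⌉=4 ⌈1975/436⌉=5 ⌈2370/436⌉=6 ⌈2765/436⌉=7 ⌈3160/436⌉=8 ⌈3555/436⌉=9
  n=10…19: ⌈3950/436⌉=10 ⌈4345/436⌉=10 ⌈4740/436⌉=11 ⌈5135/436⌉=12 ⌈5530/436⌉=13 ⌈5925/436⌉=14 ⌈6320/436⌉=15 ⌈6715/436⌉=16 ⌈7110/436⌉=17 ⌈7505/436⌉=18
  n=20…29: ⌈7900/436⌉=19 ⌈8295/436⌉=20 ⌈8690/436⌉=20 ⌈9085/436⌉=21 ⌈9480/436⌉=22 ⌈9875/436⌉=23 ⌈10270/436⌉=24 ⌈10665/436⌉=25 ⌈11060/436⌉=26 ⌈11455/436⌉=27
  n=30…39: ⌈11850/436⌉=28 ⌈12245/436⌉=29 ⌈12640/436⌉=29 ⌈13035/436⌉=30 ⌈13430/436⌉=31 ⌈13825/436⌉=32 ⌈14220/436⌉=33 ⌈14615/436⌉=34 ⌈15010/436⌉=35 ⌈15405/436⌉=36
  n=40…49: ⌈15800/436⌉=37 ⌈16195/436⌉=38 ⌈16590/436⌉=39 ⌈16985/436⌉=39 ⌈17380/436⌉=40 ⌈17775/436⌉=41 ⌈18170/436⌉=42 ⌈18565/436⌉=43 ⌈18960/436⌉=44 ⌈19355/436⌉=45
  n=50…59: ⌈19750/436⌉=46 ⌈20145/436⌉=47 ⌈20540/436⌉=48 ⌈20935/436⌉=49 ⌈21330/436⌉=49 ⌈21725/436⌉=50 ⌈22120/436⌉=51 ⌈22515/436⌉=52 ⌈22910/436⌉=53 ⌈23305/436⌉=54
  n=60…69: ⌈23700/436⌉=55 ⌈24095/436⌉=56 ⌈24490/436⌉=57 ⌈24885/436⌉=58 ⌈25280/436⌉=58 ⌈25675/436⌉=59 ⌈26070/436⌉=60 ⌈26465/436⌉=61 ⌈26860/436⌉=62 ⌈27255/436⌉=63
  n=70…79: ⌈27650/436⌉=64 ⌈28045/436⌉=65 ⌈28440/436⌉=66 ⌈28835/436⌉=67 ⌈29230/436⌉=68 ⌈29625/436⌉=68 ⌈30020/436⌉=69 ⌈30415/436⌉=70 ⌈30810/436⌉=71 ⌈31205/436⌉=72
  n=80: ⌈31600/436⌉=73
s_n = t_(n+1) − t_n for n = 0 … 79 gives
prefix = 11111111110111111111101111111110111111111101111111111011111111101111111111011111
slide a length-3 window over [0..2] … [77..79] (78 windows); first occurrence of each distinct factor:
  [  0..  2] 111
  [  8.. 10] 110
  [  9.. 11] 101
  [ 10.. 12] 011
  (the other 74 windows repeat one of these)
distinct factors: {011, 101, 110, 111}
count = 4  (Sturmian bound for length 3 is 4)


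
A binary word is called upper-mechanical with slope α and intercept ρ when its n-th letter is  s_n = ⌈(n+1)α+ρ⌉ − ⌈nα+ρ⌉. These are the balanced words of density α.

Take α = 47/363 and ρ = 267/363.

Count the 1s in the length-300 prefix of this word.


#1s = Σ_{n=0}^{299} s_n = Σ_{n=0}^{299} (⌈(n+1)α+ρ⌉ − ⌈nα+ρ⌉)
the sum telescopes: every ⌈nα+ρ⌉ with 0 < n < 300 appears once with + and once with −, leaving ⌈300α+ρ⌉ − ⌈0·α+ρ⌉
300α + ρ = (300·47 + 267) / 363 = 14367/363
ρ = 267/363
⌈14367/363⌉ = 40,  ⌈267/363⌉ = 1
#1s = 40 − 1 = 39

39


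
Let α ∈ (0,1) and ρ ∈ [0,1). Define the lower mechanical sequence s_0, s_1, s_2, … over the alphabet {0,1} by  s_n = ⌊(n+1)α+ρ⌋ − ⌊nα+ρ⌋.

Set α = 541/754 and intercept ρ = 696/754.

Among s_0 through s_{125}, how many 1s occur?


#1s = Σ_{n=0}^{125} s_n = Σ_{n=0}^{125} (⌊(n+1)α+ρ⌋ − ⌊nα+ρ⌋)
the sum telescopes: every ⌊nα+ρ⌋ with 0 < n < 126 appears once with + and once with −, leaving ⌊126α+ρ⌋ − ⌊0·α+ρ⌋
126α + ρ = (126·541 + 696) / 754 = 68862/754
ρ = 696/754
⌊68862/754⌋ = 91,  ⌊696/754⌋ = 0
#1s = 91 − 0 = 91

91


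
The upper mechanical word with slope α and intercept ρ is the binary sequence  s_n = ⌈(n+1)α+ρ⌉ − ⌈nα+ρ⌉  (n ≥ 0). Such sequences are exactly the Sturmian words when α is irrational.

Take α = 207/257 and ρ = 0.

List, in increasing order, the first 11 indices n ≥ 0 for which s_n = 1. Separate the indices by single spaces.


n=0: ⌈207/257⌉−⌈0/257⌉ = 1−0 = 1  ← one
n=1: ⌈414/257⌉−⌈207/257⌉ = 2−1 = 1  ← one
n=2: ⌈621/257⌉−⌈414/257⌉ = 3−2 = 1  ← one
n=3: ⌈828/257⌉−⌈621/257⌉ = 4−3 = 1  ← one
n=4: ⌈1035/257⌉−⌈828/257⌉ = 5−4 = 1  ← one
n=5: ⌈1242/257⌉−⌈1035/257⌉ = 5−5 = 0
n=6: ⌈1449/257⌉−⌈1242/257⌉ = 6−5 = 1  ← one
n=7: ⌈1656/257⌉−⌈1449/257⌉ = 7−6 = 1  ← one
n=8: ⌈1863/257⌉−⌈1656/257⌉ = 8−7 = 1  ← one
n=9: ⌈2070/257⌉−⌈1863/257⌉ = 9−8 = 1  ← one
n=10: ⌈2277/257⌉−⌈2070/257⌉ = 9−9 = 0
n=11: ⌈2484/257⌉−⌈2277/257⌉ = 10−9 = 1  ← one
n=12: ⌈2691/257⌉−⌈2484/257⌉ = 11−10 = 1  ← one
positions of the first 11 ones: 0 1 2 3 4 6 7 8 9 11 12

0 1 2 3 4 6 7 8 9 11 12
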